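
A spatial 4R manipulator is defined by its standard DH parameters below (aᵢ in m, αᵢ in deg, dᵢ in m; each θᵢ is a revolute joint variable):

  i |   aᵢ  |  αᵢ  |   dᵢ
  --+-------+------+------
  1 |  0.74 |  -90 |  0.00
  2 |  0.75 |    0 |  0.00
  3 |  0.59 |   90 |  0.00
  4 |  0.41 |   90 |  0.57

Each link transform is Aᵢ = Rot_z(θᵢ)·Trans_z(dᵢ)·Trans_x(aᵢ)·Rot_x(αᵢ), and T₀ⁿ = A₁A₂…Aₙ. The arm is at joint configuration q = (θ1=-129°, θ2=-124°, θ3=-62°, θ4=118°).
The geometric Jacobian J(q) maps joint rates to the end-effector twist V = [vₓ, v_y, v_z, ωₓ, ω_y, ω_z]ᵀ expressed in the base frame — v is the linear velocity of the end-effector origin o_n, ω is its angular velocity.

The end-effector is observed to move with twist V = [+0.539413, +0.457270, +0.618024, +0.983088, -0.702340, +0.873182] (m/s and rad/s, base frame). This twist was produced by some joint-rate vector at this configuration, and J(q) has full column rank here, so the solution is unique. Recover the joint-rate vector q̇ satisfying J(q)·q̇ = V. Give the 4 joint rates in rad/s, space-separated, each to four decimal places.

o_n = [0.2909, -0.2160, 0.0133]
J₁: ẑ×o_n = [0.2160, 0.2909, -0.0000], ω = ẑ
J2: z=[0.7771, -0.6293, 0.0000] o=[-0.4657, -0.5751, 0.0000] → [-0.0084, -0.0104, 0.7552, 0.7771, -0.6293, 0.0000]
J3: z=[0.7771, -0.6293, 0.0000] o=[-0.2018, -0.2492, 0.6218] → [0.3829, 0.4728, 0.3358, 0.7771, -0.6293, 0.0000]
J4: z=[-0.0658, -0.0812, -0.9945] o=[0.1675, 0.2068, 0.5601] → [-0.3762, -0.1587, 0.0378, -0.0658, -0.0812, -0.9945]
q̇ = J⁺·V = [0.1800, 0.5710, 0.6350, -0.6970]

0.1800 0.5710 0.6350 -0.6970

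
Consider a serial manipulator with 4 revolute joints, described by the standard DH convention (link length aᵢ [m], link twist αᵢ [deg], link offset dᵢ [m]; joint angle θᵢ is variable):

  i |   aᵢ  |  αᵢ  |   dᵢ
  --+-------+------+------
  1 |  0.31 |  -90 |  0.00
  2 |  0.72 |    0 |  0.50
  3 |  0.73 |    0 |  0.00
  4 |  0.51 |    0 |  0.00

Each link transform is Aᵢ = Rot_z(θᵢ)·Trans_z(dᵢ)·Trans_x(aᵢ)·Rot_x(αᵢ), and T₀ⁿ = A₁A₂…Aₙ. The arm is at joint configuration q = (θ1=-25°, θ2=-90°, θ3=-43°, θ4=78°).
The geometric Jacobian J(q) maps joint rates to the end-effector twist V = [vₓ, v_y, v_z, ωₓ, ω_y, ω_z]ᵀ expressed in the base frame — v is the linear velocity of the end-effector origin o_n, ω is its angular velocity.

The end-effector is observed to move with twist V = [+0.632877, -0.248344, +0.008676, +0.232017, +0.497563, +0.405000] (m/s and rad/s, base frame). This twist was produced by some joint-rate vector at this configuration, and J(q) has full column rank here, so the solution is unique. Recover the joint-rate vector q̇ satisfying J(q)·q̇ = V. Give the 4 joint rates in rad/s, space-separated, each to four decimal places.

o_n = [0.3062, 0.4089, 1.6717]
J₁: ẑ×o_n = [-0.4089, 0.3062, 0.0000], ω = ẑ
J2: z=[0.4226, 0.9063, 0.0000] o=[0.2810, -0.1310, 0.0000] → [1.5150, -0.7065, 0.2053, 0.4226, 0.9063, 0.0000]
J3: z=[0.4226, 0.9063, 0.0000] o=[0.4923, 0.3221, 0.7200] → [0.8625, -0.4022, 0.2053, 0.4226, 0.9063, 0.0000]
J4: z=[0.4226, 0.9063, 0.0000] o=[0.0411, 0.5325, 1.2539] → [0.3786, -0.1766, -0.2925, 0.4226, 0.9063, 0.0000]
q̇ = J⁺·V = [0.4050, 0.6530, -0.3130, 0.2090]

0.4050 0.6530 -0.3130 0.2090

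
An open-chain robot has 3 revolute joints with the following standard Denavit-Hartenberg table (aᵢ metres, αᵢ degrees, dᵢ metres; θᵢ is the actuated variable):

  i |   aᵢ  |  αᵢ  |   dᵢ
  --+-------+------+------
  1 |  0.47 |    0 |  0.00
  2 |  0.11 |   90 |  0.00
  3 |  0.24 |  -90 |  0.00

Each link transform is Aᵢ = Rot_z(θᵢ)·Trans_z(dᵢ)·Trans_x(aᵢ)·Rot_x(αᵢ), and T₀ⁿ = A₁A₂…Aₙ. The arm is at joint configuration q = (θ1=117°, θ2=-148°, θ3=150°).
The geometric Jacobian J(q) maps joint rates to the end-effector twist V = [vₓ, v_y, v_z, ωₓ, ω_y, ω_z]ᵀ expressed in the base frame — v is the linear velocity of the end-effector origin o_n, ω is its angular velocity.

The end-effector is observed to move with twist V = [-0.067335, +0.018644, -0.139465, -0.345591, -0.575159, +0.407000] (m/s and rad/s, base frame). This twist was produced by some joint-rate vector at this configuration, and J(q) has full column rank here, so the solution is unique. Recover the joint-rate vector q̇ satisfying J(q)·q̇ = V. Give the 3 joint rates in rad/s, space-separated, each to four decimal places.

o_n = [-0.2972, 0.4692, 0.1200]
J₁: ẑ×o_n = [-0.4692, -0.2972, 0.0000], ω = ẑ
J2: z=[0.0000, 0.0000, 1.0000] o=[-0.2134, 0.4188, 0.0000] → [-0.0504, -0.0839, 0.0000, 0.0000, 0.0000, 1.0000]
J3: z=[-0.5150, -0.8572, 0.0000] o=[-0.1191, 0.3621, 0.0000] → [-0.1029, 0.0618, -0.2078, -0.5150, -0.8572, 0.0000]
q̇ = J⁺·V = [-0.0530, 0.4600, 0.6710]

-0.0530 0.4600 0.6710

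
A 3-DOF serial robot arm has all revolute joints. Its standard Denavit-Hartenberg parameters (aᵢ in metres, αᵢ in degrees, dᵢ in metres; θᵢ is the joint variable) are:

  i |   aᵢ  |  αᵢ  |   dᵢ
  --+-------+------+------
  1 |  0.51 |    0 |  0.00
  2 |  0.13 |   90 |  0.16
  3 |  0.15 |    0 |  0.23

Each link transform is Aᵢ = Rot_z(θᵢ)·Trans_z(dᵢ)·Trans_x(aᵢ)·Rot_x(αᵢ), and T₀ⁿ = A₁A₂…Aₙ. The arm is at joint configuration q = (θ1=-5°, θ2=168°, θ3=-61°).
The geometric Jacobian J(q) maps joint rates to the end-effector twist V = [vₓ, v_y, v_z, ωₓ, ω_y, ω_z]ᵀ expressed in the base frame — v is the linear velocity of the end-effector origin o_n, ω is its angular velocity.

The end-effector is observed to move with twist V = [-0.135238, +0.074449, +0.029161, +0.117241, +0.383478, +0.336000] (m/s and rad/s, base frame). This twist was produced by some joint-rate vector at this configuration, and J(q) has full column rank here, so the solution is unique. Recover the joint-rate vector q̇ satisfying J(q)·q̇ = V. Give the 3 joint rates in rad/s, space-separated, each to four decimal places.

0.2000 0.1360 0.4010

o_n = [0.3814, 0.2348, 0.0288]
J₁: ẑ×o_n = [-0.2348, 0.3814, 0.0000], ω = ẑ
J2: z=[0.0000, 0.0000, 1.0000] o=[0.5081, -0.0444, 0.0000] → [-0.2792, -0.1266, 0.0000, 0.0000, 0.0000, 1.0000]
J3: z=[0.2924, 0.9563, 0.0000] o=[0.3837, -0.0064, 0.1600] → [-0.1255, 0.0384, 0.0727, 0.2924, 0.9563, 0.0000]
q̇ = J⁺·V = [0.2000, 0.1360, 0.4010]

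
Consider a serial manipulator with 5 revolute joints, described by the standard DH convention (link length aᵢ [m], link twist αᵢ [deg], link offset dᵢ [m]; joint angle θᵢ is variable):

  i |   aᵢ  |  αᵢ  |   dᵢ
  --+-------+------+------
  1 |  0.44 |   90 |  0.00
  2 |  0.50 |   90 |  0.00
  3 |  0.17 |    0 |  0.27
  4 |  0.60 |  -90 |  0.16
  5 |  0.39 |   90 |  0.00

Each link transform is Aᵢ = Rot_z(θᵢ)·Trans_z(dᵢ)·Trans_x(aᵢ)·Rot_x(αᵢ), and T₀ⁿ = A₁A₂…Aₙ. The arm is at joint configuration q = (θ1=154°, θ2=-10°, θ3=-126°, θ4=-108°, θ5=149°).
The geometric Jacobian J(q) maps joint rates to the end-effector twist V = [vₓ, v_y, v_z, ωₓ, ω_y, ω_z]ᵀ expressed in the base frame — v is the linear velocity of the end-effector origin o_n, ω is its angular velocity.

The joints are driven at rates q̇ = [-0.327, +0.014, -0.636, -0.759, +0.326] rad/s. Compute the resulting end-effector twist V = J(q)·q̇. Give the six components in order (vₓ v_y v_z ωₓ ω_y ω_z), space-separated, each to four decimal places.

o_n = [-0.5417, 0.3503, -0.2680]
J₁: ẑ×o_n = [-0.3503, -0.5417, 0.0000], ω = ẑ
J2: z=[0.4384, 0.8988, 0.0000] o=[-0.3955, 0.1929, 0.0000] → [-0.2409, 0.1175, 0.2004, 0.4384, 0.8988, 0.0000]
J3: z=[0.1561, -0.0761, -0.9848] o=[-0.8380, 0.4087, -0.0868] → [-0.0437, -0.2636, 0.0134, 0.1561, -0.0761, -0.9848]
J4: z=[0.1561, -0.0761, -0.9848] o=[-0.7677, 0.2214, -0.3354] → [0.1218, -0.2332, 0.0373, 0.1561, -0.0761, -0.9848]
J5: z=[0.4584, -0.8776, 0.1405] o=[-0.2178, 0.4933, -0.4317] → [-0.1236, -0.1205, -0.3497, 0.4584, -0.8776, 0.1405]
V = J·q̇ = [0.0063, 0.4841, -0.1481, -0.0621, -0.1673, 1.0926]

0.0063 0.4841 -0.1481 -0.0621 -0.1673 1.0926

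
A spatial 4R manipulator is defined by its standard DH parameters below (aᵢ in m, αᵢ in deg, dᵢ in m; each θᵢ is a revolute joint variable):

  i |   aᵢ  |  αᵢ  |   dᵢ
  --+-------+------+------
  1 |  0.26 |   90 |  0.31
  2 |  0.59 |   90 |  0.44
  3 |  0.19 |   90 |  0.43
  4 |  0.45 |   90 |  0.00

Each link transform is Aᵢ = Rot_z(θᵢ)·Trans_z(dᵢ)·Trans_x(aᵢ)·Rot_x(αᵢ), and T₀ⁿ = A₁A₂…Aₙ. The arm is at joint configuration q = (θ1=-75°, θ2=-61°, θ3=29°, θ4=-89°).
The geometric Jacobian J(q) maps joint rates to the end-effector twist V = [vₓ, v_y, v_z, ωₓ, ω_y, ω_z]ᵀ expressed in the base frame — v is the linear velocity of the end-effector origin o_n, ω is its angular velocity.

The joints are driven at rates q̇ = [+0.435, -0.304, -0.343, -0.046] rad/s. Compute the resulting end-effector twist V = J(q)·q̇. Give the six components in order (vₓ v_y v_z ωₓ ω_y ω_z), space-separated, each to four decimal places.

0.3496 0.0516 -0.1305 0.3296 -0.2111 0.6208

o_n = [-0.3501, -0.7640, -0.3477]
J₁: ẑ×o_n = [0.7640, -0.3501, 0.0000], ω = ẑ
J2: z=[-0.9659, -0.2588, 0.0000] o=[0.0673, -0.2511, 0.3100] → [0.1702, -0.6353, 0.3874, -0.9659, -0.2588, 0.0000]
J3: z=[-0.2264, 0.8448, -0.4848] o=[-0.2837, -0.6413, -0.2060] → [-0.1792, 0.0001, 0.0839, -0.2264, 0.8448, -0.4848]
J4: z=[0.9057, -0.0007, -0.4240] o=[-0.4491, -0.3797, -0.5598] → [-0.1631, -0.2341, -0.3480, 0.9057, -0.0007, -0.4240]
V = J·q̇ = [0.3496, 0.0516, -0.1305, 0.3296, -0.2111, 0.6208]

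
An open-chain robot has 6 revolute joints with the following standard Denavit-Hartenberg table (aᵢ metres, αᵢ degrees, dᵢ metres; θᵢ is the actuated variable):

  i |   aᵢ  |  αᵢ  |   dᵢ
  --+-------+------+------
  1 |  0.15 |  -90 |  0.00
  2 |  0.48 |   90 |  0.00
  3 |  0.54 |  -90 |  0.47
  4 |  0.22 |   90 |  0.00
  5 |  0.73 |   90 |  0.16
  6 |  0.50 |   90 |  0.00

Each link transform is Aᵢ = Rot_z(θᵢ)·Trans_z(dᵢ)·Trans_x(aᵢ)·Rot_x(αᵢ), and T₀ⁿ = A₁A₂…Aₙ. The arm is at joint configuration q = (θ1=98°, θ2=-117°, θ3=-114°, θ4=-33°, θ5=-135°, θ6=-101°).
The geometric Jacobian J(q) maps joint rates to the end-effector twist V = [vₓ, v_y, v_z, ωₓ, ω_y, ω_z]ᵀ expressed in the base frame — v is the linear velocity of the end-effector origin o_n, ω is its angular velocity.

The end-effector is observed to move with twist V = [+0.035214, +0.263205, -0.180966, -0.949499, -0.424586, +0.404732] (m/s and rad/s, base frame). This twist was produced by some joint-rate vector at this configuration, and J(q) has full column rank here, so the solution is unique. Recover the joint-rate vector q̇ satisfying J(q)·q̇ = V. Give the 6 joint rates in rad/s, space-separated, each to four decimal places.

o_n = [0.2756, 0.1954, -0.1599]
J₁: ẑ×o_n = [-0.1954, 0.2756, 0.0000], ω = ẑ
J2: z=[-0.9903, -0.1392, 0.0000] o=[-0.0209, 0.1485, 0.0000] → [0.0223, -0.1584, -0.0052, -0.9903, -0.1392, 0.0000]
J3: z=[0.1240, -0.8823, -0.4540] o=[0.0095, -0.0673, 0.4277] → [0.6377, -0.0480, 0.2674, 0.1240, -0.8823, -0.4540]
J4: z=[0.4605, -0.3541, 0.8140] o=[0.5424, -0.3146, 0.0186] → [-0.3519, -0.1349, 0.1404, 0.4605, -0.3541, 0.8140]
J5: z=[-0.3747, -0.9088, -0.1834] o=[0.7194, -0.3631, -0.1027] → [0.1544, 0.0599, -0.6126, -0.3747, -0.9088, -0.1834]
J6: z=[-0.2434, -0.0944, 0.9653] o=[0.0064, -0.2119, -0.2676] → [-0.4033, 0.2861, -0.0737, -0.2434, -0.0944, 0.9653]
q̇ = J⁺·V = [0.1910, 0.5000, 0.2870, -0.4710, 0.2130, 0.7940]

0.1910 0.5000 0.2870 -0.4710 0.2130 0.7940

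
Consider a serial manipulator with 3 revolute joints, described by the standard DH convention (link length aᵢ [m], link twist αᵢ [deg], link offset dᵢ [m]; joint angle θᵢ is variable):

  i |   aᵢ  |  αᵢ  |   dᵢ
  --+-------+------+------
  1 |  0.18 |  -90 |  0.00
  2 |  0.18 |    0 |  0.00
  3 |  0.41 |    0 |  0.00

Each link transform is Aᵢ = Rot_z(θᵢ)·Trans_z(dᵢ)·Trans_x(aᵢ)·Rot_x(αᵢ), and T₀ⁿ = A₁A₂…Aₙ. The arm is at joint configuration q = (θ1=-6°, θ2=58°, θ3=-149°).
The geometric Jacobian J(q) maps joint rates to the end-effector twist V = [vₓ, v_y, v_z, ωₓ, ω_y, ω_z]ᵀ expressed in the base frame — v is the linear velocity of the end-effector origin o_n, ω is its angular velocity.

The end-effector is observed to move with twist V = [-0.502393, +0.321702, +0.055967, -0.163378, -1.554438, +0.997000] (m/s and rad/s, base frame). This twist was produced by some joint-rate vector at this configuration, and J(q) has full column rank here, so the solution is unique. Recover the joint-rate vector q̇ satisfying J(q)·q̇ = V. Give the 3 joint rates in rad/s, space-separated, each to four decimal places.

o_n = [0.2668, -0.0280, 0.2573]
J₁: ẑ×o_n = [0.0280, 0.2668, -0.0000], ω = ẑ
J2: z=[0.1045, 0.9945, 0.0000] o=[0.1790, -0.0188, 0.0000] → [0.2559, -0.0269, -0.0882, 0.1045, 0.9945, 0.0000]
J3: z=[0.1045, 0.9945, 0.0000] o=[0.2739, -0.0288, -0.1526] → [0.4077, -0.0429, 0.0072, 0.1045, 0.9945, 0.0000]
q̇ = J⁺·V = [0.9970, -0.7040, -0.8590]

0.9970 -0.7040 -0.8590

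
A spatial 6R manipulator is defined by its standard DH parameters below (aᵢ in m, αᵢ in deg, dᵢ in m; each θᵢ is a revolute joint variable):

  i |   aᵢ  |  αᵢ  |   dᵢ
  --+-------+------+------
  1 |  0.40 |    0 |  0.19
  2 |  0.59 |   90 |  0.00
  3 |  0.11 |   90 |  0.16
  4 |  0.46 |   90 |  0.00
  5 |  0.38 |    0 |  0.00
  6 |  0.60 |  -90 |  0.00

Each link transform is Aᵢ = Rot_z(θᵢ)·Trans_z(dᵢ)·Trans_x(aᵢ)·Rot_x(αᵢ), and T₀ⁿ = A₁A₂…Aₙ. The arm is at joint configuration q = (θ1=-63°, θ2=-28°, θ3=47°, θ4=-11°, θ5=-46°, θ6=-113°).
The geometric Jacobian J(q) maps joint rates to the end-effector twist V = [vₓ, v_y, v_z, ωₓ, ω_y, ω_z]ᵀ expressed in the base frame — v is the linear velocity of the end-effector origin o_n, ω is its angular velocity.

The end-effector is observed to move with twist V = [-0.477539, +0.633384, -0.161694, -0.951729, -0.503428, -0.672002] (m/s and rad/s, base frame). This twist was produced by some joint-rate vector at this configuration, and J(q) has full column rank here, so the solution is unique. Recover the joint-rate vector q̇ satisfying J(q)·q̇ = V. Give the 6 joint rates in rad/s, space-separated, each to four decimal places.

-0.7320 0.5420 0.9320 0.7090 -0.6940 0.6830

o_n = [0.0456, -0.7716, 0.7211]
J₁: ẑ×o_n = [0.7716, 0.0456, -0.0000], ω = ẑ
J2: z=[0.0000, 0.0000, 1.0000] o=[0.1816, -0.3564, 0.1900] → [0.4152, -0.1360, 0.0000, 0.0000, 0.0000, 1.0000]
J3: z=[-0.9998, 0.0175, 0.0000] o=[0.1713, -0.9463, 0.1900] → [0.0093, 0.5310, -0.1725, -0.9998, 0.0175, 0.0000]
J4: z=[-0.0128, -0.7312, -0.6820] o=[0.0100, -1.0185, 0.2704] → [-0.1612, -0.0185, 0.0229, -0.0128, -0.7312, -0.6820]
J5: z=[0.9837, 0.1130, -0.1395] o=[0.0924, -1.3280, 0.6007] → [0.0912, -0.1119, 0.5526, 0.9837, 0.1130, -0.1395]
J6: z=[0.9837, 0.1130, -0.1395] o=[0.1432, -1.3057, 0.9766] → [0.0457, 0.2650, 0.5364, 0.9837, 0.1130, -0.1395]
q̇ = J⁺·V = [-0.7320, 0.5420, 0.9320, 0.7090, -0.6940, 0.6830]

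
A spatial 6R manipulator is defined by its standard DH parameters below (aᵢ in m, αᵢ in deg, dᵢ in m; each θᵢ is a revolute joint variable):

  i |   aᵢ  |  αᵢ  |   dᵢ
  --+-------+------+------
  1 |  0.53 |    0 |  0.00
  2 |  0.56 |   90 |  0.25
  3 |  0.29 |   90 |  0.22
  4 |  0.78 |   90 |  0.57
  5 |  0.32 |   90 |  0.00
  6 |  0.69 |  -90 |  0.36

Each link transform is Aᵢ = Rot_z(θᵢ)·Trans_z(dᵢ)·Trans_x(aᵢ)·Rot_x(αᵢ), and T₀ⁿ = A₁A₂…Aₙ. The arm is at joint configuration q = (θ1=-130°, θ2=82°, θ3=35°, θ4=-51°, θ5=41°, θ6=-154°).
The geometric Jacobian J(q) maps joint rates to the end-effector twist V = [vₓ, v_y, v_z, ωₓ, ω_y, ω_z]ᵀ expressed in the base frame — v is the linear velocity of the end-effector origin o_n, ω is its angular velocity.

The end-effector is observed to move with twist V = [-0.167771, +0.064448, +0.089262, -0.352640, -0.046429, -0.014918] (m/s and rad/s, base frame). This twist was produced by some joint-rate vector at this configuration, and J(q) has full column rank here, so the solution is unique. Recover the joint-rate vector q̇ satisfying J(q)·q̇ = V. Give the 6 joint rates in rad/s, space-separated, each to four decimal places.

o_n = [0.7842, -1.3515, 0.7532]
J₁: ẑ×o_n = [1.3515, 0.7842, -0.0000], ω = ẑ
J2: z=[0.0000, 0.0000, 1.0000] o=[-0.3407, -0.4060, 0.0000] → [0.9455, 1.1249, -0.0000, 0.0000, 0.0000, 1.0000]
J3: z=[-0.7431, -0.6691, 0.0000] o=[0.0340, -0.8222, 0.2500] → [-0.3367, 0.3739, 0.8953, -0.7431, -0.6691, 0.0000]
J4: z=[0.3838, -0.4263, -0.8192] o=[0.0295, -1.1459, 0.4163] → [-0.3120, -0.7475, 0.2428, 0.3838, -0.4263, -0.8192]
J5: z=[0.0417, 0.8942, -0.4458] o=[0.9678, -1.2821, 0.2310] → [0.4360, 0.0601, 0.1613, 0.0417, 0.8942, -0.4458]
J6: z=[0.3155, 0.4115, 0.8550] o=[1.2712, -1.3385, 0.1462] → [0.2609, -0.6079, 0.1963, 0.3155, 0.4115, 0.8550]
q̇ = J⁺·V = [0.1920, -0.4630, 0.2310, -0.3940, -0.0250, -0.0910]

0.1920 -0.4630 0.2310 -0.3940 -0.0250 -0.0910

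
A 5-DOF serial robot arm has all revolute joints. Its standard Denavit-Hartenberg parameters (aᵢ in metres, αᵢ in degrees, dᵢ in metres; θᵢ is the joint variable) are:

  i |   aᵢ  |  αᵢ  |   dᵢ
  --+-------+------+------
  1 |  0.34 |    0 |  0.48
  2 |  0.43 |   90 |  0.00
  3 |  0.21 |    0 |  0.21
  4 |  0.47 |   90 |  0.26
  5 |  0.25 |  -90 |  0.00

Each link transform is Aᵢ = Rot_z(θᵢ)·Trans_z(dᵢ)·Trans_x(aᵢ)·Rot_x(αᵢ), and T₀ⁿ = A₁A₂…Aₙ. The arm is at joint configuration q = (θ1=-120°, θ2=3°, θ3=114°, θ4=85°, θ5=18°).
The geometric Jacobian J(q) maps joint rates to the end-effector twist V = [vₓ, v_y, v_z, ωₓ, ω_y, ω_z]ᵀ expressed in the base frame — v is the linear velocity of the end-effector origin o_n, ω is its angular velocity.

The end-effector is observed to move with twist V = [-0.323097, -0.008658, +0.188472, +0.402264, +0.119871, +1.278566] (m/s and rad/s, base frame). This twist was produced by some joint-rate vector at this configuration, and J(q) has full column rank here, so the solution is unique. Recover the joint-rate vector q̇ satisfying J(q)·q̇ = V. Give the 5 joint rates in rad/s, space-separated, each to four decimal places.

0.2050 0.2330 0.4370 -0.7410 0.8890

o_n = [-0.5102, 0.2432, 0.4414]
J₁: ẑ×o_n = [-0.2432, -0.5102, 0.0000], ω = ẑ
J2: z=[0.0000, 0.0000, 1.0000] o=[-0.1700, -0.2944, 0.4800] → [-0.5377, -0.3402, 0.0000, 0.0000, 0.0000, 1.0000]
J3: z=[-0.8910, 0.4540, 0.0000] o=[-0.3652, -0.6776, 0.4800] → [-0.0175, -0.0344, -0.7546, -0.8910, 0.4540, 0.0000]
J4: z=[-0.8910, 0.4540, 0.0000] o=[-0.5135, -0.5061, 0.6718] → [-0.1046, -0.2053, -0.6692, -0.8910, 0.4540, 0.0000]
J5: z=[0.1478, 0.2901, 0.9455] o=[-0.5435, 0.0079, 0.5188] → [-0.2450, 0.0429, 0.0252, 0.1478, 0.2901, 0.9455]
q̇ = J⁺·V = [0.2050, 0.2330, 0.4370, -0.7410, 0.8890]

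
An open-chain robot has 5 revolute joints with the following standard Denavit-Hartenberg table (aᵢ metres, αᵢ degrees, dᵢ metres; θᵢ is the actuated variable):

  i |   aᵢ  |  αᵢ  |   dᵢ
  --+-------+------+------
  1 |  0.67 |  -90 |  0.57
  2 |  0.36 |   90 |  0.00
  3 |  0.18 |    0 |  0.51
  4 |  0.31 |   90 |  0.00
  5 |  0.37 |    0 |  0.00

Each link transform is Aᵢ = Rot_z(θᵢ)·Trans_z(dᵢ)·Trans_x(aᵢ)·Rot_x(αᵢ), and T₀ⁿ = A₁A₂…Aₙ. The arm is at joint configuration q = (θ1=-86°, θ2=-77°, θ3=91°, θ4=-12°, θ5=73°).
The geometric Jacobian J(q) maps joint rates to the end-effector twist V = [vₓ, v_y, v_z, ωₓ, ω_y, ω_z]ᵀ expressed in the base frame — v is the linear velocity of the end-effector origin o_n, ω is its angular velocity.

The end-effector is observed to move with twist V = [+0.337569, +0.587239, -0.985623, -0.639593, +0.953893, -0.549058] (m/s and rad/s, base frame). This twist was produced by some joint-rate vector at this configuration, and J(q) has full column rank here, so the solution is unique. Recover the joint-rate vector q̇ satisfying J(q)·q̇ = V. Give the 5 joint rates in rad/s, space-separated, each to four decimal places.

0.1740 -0.7520 0.8130 -0.0050 -0.9460

o_n = [0.5839, 0.1145, 1.1898]
J₁: ẑ×o_n = [-0.1145, 0.5839, 0.0000], ω = ẑ
J2: z=[0.9976, 0.0698, 0.0000] o=[0.0467, -0.6684, 0.5700] → [0.0432, -0.6183, 0.7435, 0.9976, 0.0698, 0.0000]
J3: z=[-0.0680, 0.9720, 0.2250] o=[0.0524, -0.7492, 0.9208] → [0.0672, 0.1378, -0.5753, -0.0680, 0.9720, 0.2250]
J4: z=[-0.0680, 0.9720, 0.2250] o=[0.1972, -0.2402, 1.0324] → [0.0732, 0.0977, -0.4000, -0.0680, 0.9720, 0.2250]
J5: z=[-0.1749, -0.2336, 0.9565] o=[0.5017, -0.2322, 1.0901] → [-0.3549, 0.0961, -0.0414, -0.1749, -0.2336, 0.9565]
q̇ = J⁺·V = [0.1740, -0.7520, 0.8130, -0.0050, -0.9460]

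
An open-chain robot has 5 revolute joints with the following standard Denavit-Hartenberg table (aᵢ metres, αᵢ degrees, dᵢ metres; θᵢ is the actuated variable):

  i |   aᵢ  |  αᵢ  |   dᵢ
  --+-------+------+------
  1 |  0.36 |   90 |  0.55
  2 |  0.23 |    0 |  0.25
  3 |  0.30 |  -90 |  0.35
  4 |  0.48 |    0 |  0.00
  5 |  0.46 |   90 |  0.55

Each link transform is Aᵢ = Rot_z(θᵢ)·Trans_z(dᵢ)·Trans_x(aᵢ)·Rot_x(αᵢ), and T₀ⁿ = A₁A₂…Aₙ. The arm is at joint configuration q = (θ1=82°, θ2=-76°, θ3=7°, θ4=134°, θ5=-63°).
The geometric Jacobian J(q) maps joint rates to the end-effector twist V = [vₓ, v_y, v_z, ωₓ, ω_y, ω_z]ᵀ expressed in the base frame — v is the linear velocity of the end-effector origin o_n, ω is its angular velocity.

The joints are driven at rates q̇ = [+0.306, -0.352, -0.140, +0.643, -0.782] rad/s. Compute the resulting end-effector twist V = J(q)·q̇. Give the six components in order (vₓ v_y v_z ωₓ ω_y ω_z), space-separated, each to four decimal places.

-0.0819 -0.1380 -0.1419 -0.5053 -0.0600 0.2562

o_n = [-0.0434, 0.9864, 0.4153]
J₁: ẑ×o_n = [-0.9864, -0.0434, 0.0000], ω = ẑ
J2: z=[0.9903, -0.1392, 0.0000] o=[0.0501, 0.3565, 0.5500] → [0.0187, 0.1334, 0.6108, 0.9903, -0.1392, 0.0000]
J3: z=[0.9903, -0.1392, 0.0000] o=[0.3054, 0.3768, 0.3268] → [-0.0123, -0.0876, 0.5552, 0.9903, -0.1392, 0.0000]
J4: z=[0.1299, 0.9245, 0.3584] o=[0.6670, 0.4346, 0.0468] → [0.1430, -0.3024, 0.7284, 0.1299, 0.9245, 0.3584]
J5: z=[0.1299, 0.9245, 0.3584] o=[0.3084, 0.3643, 0.3580] → [-0.1700, -0.1335, 0.4061, 0.1299, 0.9245, 0.3584]
V = J·q̇ = [-0.0819, -0.1380, -0.1419, -0.5053, -0.0600, 0.2562]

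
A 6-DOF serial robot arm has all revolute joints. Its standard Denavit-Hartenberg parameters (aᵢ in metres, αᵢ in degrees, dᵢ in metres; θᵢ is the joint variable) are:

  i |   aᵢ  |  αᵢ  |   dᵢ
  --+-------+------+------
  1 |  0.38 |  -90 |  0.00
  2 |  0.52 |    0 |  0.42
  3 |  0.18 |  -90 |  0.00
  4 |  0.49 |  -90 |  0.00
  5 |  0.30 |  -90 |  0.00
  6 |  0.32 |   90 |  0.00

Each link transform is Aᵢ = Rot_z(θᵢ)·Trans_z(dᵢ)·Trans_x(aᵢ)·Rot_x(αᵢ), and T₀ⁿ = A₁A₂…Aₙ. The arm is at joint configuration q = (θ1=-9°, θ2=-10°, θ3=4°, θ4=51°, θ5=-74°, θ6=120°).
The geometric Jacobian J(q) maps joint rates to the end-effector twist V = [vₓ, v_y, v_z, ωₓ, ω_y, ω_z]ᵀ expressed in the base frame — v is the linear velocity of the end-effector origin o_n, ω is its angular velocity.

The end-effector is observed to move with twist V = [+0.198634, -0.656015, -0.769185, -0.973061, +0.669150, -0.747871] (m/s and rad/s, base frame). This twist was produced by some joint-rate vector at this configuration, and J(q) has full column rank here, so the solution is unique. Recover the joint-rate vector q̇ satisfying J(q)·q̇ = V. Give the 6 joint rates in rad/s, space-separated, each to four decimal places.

-0.3200 0.6190 -0.2350 0.0870 0.7800 -0.8240

o_n = [1.6389, -0.0737, 0.0326]
J₁: ẑ×o_n = [0.0737, 1.6389, -0.0000], ω = ẑ
J2: z=[0.1564, 0.9877, 0.0000] o=[0.3753, -0.0594, 0.0000] → [0.0322, -0.0051, -1.2502, 0.1564, 0.9877, 0.0000]
J3: z=[0.1564, 0.9877, 0.0000] o=[0.9468, 0.2753, 0.0903] → [-0.0570, 0.0090, -0.7381, 0.1564, 0.9877, 0.0000]
J4: z=[0.1032, -0.0164, -0.9945] o=[1.1236, 0.2473, 0.1091] → [-0.3179, -0.5045, -0.0247, 0.1032, -0.0164, -0.9945]
J5: z=[-0.8618, -0.5007, -0.0812] o=[1.3670, -0.1768, 0.1413] → [0.0628, -0.1158, 0.0472, -0.8618, -0.5007, -0.0812]
J6: z=[0.4489, -0.8275, 0.3374] o=[1.4378, -0.2531, -0.1400] → [-0.2033, -0.0096, 0.2469, 0.4489, -0.8275, 0.3374]
q̇ = J⁺·V = [-0.3200, 0.6190, -0.2350, 0.0870, 0.7800, -0.8240]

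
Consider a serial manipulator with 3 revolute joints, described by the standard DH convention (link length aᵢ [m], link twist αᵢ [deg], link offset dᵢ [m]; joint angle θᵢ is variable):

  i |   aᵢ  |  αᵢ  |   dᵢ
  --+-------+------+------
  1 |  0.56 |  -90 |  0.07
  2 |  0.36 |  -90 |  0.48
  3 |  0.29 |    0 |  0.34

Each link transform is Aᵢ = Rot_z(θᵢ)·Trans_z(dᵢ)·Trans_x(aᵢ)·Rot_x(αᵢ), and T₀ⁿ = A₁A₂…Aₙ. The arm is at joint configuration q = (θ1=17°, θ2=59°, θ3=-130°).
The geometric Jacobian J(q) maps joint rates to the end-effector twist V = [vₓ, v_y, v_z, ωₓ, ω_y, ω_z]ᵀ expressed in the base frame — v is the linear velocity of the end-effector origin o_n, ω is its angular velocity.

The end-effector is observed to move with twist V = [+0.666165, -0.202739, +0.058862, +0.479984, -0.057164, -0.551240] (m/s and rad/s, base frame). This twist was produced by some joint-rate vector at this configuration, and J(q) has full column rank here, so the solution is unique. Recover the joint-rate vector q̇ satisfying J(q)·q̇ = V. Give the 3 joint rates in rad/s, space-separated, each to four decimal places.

o_n = [0.1370, 0.7761, -0.2539]
J₁: ẑ×o_n = [-0.7761, 0.1370, 0.0000], ω = ẑ
J2: z=[-0.2924, 0.9563, 0.0000] o=[0.5355, 0.1637, 0.0700] → [-0.3098, -0.0947, 0.2020, -0.2924, 0.9563, 0.0000]
J3: z=[-0.8197, -0.2506, -0.5150] o=[0.5725, 0.6770, -0.2386] → [0.0549, 0.2117, -0.1904, -0.8197, -0.2506, -0.5150]
q̇ = J⁺·V = [-0.8170, -0.1950, -0.5160]

-0.8170 -0.1950 -0.5160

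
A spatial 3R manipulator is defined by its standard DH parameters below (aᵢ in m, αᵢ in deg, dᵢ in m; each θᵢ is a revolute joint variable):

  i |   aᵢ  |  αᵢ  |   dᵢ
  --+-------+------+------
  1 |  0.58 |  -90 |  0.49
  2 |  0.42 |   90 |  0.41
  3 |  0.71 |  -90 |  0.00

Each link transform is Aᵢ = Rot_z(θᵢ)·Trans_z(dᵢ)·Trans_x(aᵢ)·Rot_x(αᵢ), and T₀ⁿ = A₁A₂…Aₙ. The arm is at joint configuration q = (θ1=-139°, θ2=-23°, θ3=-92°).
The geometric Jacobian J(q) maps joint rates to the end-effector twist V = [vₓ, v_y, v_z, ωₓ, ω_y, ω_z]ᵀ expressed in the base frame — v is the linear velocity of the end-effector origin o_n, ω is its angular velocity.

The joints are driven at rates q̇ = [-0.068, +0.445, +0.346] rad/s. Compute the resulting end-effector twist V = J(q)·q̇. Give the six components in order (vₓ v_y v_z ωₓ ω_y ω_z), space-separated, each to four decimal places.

o_n = [-0.9088, -0.3931, 0.6444]
J₁: ẑ×o_n = [0.3931, -0.9088, 0.0000], ω = ẑ
J2: z=[0.6561, -0.7547, 0.0000] o=[-0.4377, -0.3805, 0.4900] → [-0.1165, -0.1013, -0.3638, 0.6561, -0.7547, 0.0000]
J3: z=[0.2949, 0.2563, 0.9205] o=[-0.4605, -0.9436, 0.6541] → [-0.5092, -0.4098, 0.2773, 0.2949, 0.2563, 0.9205]
V = J·q̇ = [-0.2548, -0.1251, -0.0660, 0.3940, -0.2472, 0.2505]

-0.2548 -0.1251 -0.0660 0.3940 -0.2472 0.2505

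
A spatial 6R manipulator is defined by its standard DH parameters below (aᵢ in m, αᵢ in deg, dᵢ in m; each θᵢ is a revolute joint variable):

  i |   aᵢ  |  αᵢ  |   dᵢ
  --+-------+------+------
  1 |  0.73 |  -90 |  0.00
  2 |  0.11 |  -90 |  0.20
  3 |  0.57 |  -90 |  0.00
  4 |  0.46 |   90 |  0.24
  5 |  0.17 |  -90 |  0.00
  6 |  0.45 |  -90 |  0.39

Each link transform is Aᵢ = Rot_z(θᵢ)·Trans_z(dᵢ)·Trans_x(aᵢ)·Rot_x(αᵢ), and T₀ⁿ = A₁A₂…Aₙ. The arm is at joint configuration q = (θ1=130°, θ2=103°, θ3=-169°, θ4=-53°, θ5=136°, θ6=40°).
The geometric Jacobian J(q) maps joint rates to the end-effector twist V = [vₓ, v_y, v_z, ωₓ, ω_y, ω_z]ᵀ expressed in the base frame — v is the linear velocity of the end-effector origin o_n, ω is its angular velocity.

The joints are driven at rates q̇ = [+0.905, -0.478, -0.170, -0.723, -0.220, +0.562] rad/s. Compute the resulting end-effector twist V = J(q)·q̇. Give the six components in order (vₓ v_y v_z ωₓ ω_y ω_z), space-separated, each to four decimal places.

o_n = [-1.2352, 0.4714, 0.4240]
J₁: ẑ×o_n = [-0.4714, -1.2352, 0.0000], ω = ẑ
J2: z=[-0.7660, -0.6428, 0.0000] o=[-0.4692, 0.5592, 0.0000] → [-0.2726, 0.3248, -0.4250, -0.7660, -0.6428, 0.0000]
J3: z=[0.6263, -0.7464, 0.2250] o=[-0.6065, 0.4117, -0.1072] → [-0.4099, -0.4741, -0.4319, 0.6263, -0.7464, 0.2250]
J4: z=[-0.7244, -0.6639, -0.1859] o=[-0.7708, 0.4382, 0.4380] → [0.0154, 0.0762, -0.3323, -0.7244, -0.6639, -0.1859]
J5: z=[0.6070, -0.4863, -0.6285] o=[-0.7943, 0.0175, 0.7408] → [0.4393, 0.4694, 0.0610, 0.6070, -0.4863, -0.6285]
J6: z=[0.2941, 0.8722, -0.3909] o=[-0.9198, 0.0086, 0.6265] → [0.0043, 0.1828, 0.4112, 0.2941, 0.8722, -0.3909]
V = J·q̇ = [-0.3320, -1.2481, 0.7345, 0.8151, 1.5113, 0.9198]

-0.3320 -1.2481 0.7345 0.8151 1.5113 0.9198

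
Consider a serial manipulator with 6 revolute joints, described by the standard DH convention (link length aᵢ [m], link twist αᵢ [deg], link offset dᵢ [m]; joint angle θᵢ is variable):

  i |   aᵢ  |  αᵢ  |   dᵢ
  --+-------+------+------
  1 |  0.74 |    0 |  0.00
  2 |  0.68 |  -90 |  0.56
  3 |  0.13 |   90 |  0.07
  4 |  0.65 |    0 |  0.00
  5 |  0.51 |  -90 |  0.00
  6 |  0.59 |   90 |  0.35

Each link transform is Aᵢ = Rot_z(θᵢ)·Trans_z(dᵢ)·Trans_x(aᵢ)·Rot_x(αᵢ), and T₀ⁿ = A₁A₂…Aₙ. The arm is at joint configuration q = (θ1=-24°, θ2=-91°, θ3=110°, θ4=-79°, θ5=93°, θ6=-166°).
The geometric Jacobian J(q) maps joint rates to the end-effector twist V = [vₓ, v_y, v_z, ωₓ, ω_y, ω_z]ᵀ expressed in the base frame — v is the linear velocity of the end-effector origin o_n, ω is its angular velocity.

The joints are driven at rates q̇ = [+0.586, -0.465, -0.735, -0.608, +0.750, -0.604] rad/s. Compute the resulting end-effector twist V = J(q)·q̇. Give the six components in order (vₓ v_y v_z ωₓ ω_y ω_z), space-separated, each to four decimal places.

0.1588 0.4125 0.6760 -1.2326 0.4827 -0.0649

o_n = [0.1269, -0.9022, 0.4090]
J₁: ẑ×o_n = [0.9022, 0.1269, -0.0000], ω = ẑ
J2: z=[0.0000, 0.0000, 1.0000] o=[0.6760, -0.3010, 0.0000] → [0.6012, -0.5491, 0.0000, 0.0000, 0.0000, 1.0000]
J3: z=[0.9063, -0.4226, 0.0000] o=[0.3886, -0.9173, 0.5600] → [0.0638, 0.1368, -0.0969, 0.9063, -0.4226, 0.0000]
J4: z=[-0.3971, -0.8517, -0.3420] o=[0.4709, -0.9066, 0.4378] → [0.0261, 0.1062, -0.2947, -0.3971, -0.8517, -0.3420]
J5: z=[-0.3971, -0.8517, -0.3420] o=[-0.0895, -0.5985, 0.3213] → [-0.1786, -0.0392, 0.3049, -0.3971, -0.8517, -0.3420]
J6: z=[0.8444, -0.4851, 0.2273] o=[0.0939, -0.4972, -0.1437] → [-0.1760, -0.4592, -0.3259, 0.8444, -0.4851, 0.2273]
V = J·q̇ = [0.1588, 0.4125, 0.6760, -1.2326, 0.4827, -0.0649]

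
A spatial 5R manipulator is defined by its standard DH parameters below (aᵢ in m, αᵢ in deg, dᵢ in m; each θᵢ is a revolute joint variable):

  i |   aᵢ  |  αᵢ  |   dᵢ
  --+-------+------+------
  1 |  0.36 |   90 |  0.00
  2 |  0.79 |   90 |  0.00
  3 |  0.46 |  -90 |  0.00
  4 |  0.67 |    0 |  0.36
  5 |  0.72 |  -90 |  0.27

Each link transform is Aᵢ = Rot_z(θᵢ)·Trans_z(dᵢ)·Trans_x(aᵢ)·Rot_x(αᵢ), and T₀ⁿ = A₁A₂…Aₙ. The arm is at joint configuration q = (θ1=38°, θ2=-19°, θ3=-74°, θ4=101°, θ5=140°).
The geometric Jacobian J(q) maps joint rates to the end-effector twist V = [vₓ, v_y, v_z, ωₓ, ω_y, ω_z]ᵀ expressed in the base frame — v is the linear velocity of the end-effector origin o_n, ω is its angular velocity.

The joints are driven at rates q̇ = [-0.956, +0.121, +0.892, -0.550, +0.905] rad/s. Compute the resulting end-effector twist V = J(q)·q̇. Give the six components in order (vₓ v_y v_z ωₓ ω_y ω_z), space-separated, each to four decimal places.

0.8528 -1.3433 0.1122 0.1602 -0.1526 -1.9105

o_n = [1.4441, 0.8873, -0.4264]
J₁: ẑ×o_n = [-0.8873, 1.4441, 0.0000], ω = ẑ
J2: z=[0.6157, -0.7880, 0.0000] o=[0.2837, 0.2216, 0.0000] → [0.3360, 0.2625, 1.3243, 0.6157, -0.7880, 0.0000]
J3: z=[-0.2566, -0.2004, -0.9455] o=[0.8723, 0.6815, -0.2572] → [0.2285, -0.5841, 0.0618, -0.2566, -0.2004, -0.9455]
J4: z=[0.8859, 0.3424, -0.3130] o=[0.6945, 1.1038, -0.2985] → [-0.1115, -0.1213, -0.4484, 0.8859, 0.3424, -0.3130]
J5: z=[0.8859, 0.3424, -0.3130] o=[1.2316, 1.2415, 0.2222] → [-0.3329, 0.5081, -0.3866, 0.8859, 0.3424, -0.3130]
V = J·q̇ = [0.8528, -1.3433, 0.1122, 0.1602, -0.1526, -1.9105]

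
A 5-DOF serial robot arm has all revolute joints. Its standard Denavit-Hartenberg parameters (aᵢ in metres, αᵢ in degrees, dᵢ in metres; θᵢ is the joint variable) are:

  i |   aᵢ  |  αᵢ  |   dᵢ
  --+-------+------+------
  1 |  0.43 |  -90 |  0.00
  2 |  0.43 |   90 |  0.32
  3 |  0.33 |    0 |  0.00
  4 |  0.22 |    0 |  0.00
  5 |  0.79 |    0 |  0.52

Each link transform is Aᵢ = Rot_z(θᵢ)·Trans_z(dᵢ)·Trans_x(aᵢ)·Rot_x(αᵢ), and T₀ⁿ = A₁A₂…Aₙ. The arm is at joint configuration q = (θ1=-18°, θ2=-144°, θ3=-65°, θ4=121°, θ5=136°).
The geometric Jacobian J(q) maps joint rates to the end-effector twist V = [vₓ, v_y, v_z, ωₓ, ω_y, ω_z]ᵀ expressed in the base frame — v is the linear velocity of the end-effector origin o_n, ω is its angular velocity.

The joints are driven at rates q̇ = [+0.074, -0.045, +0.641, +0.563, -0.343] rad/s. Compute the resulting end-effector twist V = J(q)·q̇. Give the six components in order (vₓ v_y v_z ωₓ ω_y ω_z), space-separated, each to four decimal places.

-0.1980 -0.3708 0.0559 -0.4952 0.1136 -0.6226

o_n = [0.1921, -0.0213, -0.4679]
J₁: ẑ×o_n = [0.0213, 0.1921, -0.0000], ω = ẑ
J2: z=[0.3090, 0.9511, 0.0000] o=[0.4090, -0.1329, 0.0000] → [-0.4450, 0.1446, 0.2407, 0.3090, 0.9511, 0.0000]
J3: z=[-0.5590, 0.1816, -0.8090] o=[0.1770, 0.2790, 0.2527] → [-0.3738, -0.4150, 0.1651, -0.5590, 0.1816, -0.8090]
J4: z=[-0.5590, 0.1816, -0.8090] o=[-0.0227, 0.0294, 0.3347] → [-0.1868, -0.6224, -0.0107, -0.5590, 0.1816, -0.8090]
J5: z=[-0.5590, 0.1816, -0.8090] o=[-0.0610, 0.2336, 0.4070] → [-0.3652, -0.6939, 0.0965, -0.5590, 0.1816, -0.8090]
V = J·q̇ = [-0.1980, -0.3708, 0.0559, -0.4952, 0.1136, -0.6226]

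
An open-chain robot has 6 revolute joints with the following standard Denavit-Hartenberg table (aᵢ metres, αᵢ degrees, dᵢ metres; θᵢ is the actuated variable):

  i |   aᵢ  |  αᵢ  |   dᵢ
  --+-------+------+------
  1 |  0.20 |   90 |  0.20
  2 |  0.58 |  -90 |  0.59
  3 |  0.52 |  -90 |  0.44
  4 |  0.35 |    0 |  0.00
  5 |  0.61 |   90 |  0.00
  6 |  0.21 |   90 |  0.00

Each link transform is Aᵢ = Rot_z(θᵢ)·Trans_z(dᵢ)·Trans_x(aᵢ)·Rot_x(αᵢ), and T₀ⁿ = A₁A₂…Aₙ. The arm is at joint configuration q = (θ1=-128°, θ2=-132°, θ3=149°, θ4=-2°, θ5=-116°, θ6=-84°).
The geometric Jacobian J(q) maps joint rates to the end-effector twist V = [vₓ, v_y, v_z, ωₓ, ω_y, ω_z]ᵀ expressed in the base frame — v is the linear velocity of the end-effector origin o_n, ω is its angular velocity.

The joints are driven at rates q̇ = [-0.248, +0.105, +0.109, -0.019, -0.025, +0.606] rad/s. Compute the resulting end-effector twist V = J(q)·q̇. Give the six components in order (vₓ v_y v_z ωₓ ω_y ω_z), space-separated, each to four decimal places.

-0.3143 0.0847 -0.0156 0.0084 0.5676 -0.4882

o_n = [-0.5957, -0.5744, -0.6218]
J₁: ẑ×o_n = [0.5744, -0.5957, 0.0000], ω = ẑ
J2: z=[-0.7880, 0.6157, 0.0000] o=[-0.1231, -0.1576, 0.2000] → [-0.5060, -0.6476, 0.6194, -0.7880, 0.6157, 0.0000]
J3: z=[-0.4575, -0.5856, -0.6691] o=[-0.3491, 0.5115, -0.2310] → [-0.4977, -0.0138, 0.3524, -0.4575, -0.5856, -0.6691]
J4: z=[-0.8876, 0.2562, 0.3827] o=[-0.5230, -0.1461, -0.1942] → [0.0544, -0.4074, 0.3987, -0.8876, 0.2562, 0.3827]
J5: z=[-0.8876, 0.2562, 0.3827] o=[-0.5102, -0.4223, 0.0204] → [-0.1063, -0.6029, 0.1569, -0.8876, 0.2562, 0.3827]
J6: z=[0.1682, 0.9540, -0.2483] o=[-0.7717, -0.5174, -0.5224] → [-0.1090, -0.0270, -0.1774, 0.1682, 0.9540, -0.2483]
V = J·q̇ = [-0.3143, 0.0847, -0.0156, 0.0084, 0.5676, -0.4882]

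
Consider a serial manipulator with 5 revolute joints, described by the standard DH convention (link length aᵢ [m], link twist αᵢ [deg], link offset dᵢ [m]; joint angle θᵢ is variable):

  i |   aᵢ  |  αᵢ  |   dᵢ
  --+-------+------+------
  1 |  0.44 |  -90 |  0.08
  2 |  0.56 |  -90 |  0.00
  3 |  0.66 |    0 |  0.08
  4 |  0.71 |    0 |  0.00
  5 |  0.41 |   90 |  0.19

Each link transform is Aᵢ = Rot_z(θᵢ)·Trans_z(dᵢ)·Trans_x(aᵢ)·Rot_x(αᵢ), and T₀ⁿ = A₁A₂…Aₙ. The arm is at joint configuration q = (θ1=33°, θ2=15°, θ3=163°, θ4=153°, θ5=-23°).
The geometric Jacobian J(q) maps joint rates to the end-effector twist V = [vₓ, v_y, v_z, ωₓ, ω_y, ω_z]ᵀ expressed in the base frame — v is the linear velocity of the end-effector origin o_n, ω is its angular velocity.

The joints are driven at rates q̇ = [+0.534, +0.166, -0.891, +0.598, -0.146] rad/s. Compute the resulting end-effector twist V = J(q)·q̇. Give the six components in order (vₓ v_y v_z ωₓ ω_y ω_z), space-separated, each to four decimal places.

o_n = [0.4272, 1.0854, -0.3360]
J₁: ẑ×o_n = [-1.0854, 0.4272, 0.0000], ω = ẑ
J2: z=[-0.5446, 0.8387, 0.0000] o=[0.3690, 0.2396, 0.0800] → [-0.3489, -0.2266, -0.5095, -0.5446, 0.8387, 0.0000]
J3: z=[-0.2171, -0.1410, -0.9659] o=[0.8227, 0.5342, -0.0649] → [0.5706, 0.3231, -0.1754, -0.2171, -0.1410, -0.9659]
J4: z=[-0.2171, -0.1410, -0.9659] o=[0.3991, 0.0291, 0.0211] → [1.0707, -0.1047, -0.2253, -0.2171, -0.1410, -0.9659]
J5: z=[-0.2171, -0.1410, -0.9659] o=[0.5442, 0.7114, -0.1110] → [0.3930, 0.0642, -0.0977, -0.2171, -0.1410, -0.9659]
V = J·q̇ = [-0.5631, -0.1694, -0.0488, 0.0049, 0.2011, 0.9580]

-0.5631 -0.1694 -0.0488 0.0049 0.2011 0.9580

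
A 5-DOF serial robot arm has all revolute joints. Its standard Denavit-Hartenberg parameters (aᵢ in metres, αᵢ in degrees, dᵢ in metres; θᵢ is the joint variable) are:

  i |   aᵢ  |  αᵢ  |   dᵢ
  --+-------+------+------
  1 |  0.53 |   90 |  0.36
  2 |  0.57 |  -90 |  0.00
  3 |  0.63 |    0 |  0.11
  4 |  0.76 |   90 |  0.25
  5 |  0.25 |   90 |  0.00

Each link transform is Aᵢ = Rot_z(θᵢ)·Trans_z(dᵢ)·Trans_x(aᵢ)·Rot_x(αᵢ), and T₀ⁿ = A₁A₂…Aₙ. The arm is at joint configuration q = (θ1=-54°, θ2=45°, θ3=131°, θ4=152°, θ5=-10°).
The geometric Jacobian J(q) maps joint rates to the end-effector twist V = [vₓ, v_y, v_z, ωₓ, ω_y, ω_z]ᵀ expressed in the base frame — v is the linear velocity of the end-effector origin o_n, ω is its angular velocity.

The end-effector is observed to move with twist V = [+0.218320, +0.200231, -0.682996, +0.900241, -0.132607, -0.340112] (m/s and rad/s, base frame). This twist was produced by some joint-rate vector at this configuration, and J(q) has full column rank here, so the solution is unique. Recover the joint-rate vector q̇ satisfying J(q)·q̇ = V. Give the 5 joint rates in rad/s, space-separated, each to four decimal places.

o_n = [-0.0694, -0.7636, 0.8547]
J₁: ẑ×o_n = [0.7636, -0.0694, 0.0000], ω = ẑ
J2: z=[-0.8090, -0.5878, 0.0000] o=[0.3115, -0.4288, 0.3600] → [-0.2908, 0.4002, 0.0470, -0.8090, -0.5878, 0.0000]
J3: z=[-0.4156, 0.5721, 0.7071] o=[0.5484, -0.7549, 0.7631] → [0.0586, -0.3988, 0.3571, -0.4156, 0.5721, 0.7071]
J4: z=[-0.4156, 0.5721, 0.7071] o=[0.7156, -0.1760, 0.5486] → [0.5906, -0.4278, 0.6933, -0.4156, 0.5721, 0.7071]
J5: z=[-0.5870, 0.4252, -0.6890] o=[0.0836, -0.5661, 0.8462] → [-0.1325, 0.1104, 0.1810, -0.5870, 0.4252, -0.6890]
q̇ = J⁺·V = [0.7290, -0.7210, -0.3870, -0.8190, 0.3140]

0.7290 -0.7210 -0.3870 -0.8190 0.3140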